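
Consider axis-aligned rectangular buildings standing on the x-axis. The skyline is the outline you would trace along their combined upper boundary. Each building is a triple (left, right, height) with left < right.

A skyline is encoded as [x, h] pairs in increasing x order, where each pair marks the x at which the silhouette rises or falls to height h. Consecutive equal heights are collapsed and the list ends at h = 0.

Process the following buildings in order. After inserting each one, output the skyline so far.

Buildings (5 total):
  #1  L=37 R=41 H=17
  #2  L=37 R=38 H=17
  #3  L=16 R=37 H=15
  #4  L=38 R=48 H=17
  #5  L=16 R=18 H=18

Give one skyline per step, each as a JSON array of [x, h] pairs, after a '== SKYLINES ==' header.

== SKYLINES ==
[[37,17],[41,0]]
[[37,17],[41,0]]
[[16,15],[37,17],[41,0]]
[[16,15],[37,17],[48,0]]
[[16,18],[18,15],[37,17],[48,0]]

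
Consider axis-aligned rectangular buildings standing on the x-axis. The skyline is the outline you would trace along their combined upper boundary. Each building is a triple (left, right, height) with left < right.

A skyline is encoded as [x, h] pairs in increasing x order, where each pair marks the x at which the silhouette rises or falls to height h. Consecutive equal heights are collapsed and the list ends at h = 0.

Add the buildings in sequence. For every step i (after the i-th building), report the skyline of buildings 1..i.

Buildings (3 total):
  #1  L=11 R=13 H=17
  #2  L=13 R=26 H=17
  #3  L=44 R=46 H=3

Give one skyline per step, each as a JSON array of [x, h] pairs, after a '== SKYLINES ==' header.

== SKYLINES ==
[[11,17],[13,0]]
[[11,17],[26,0]]
[[11,17],[26,0],[44,3],[46,0]]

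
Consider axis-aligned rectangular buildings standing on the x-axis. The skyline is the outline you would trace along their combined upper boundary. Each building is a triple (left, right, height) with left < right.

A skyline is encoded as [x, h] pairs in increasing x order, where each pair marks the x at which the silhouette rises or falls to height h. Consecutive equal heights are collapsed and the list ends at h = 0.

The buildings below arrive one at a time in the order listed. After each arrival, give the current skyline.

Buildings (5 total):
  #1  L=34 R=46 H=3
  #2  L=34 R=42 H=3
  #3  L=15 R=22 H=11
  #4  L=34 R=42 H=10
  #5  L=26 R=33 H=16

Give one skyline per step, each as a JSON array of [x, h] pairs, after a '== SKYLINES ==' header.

== SKYLINES ==
[[34,3],[46,0]]
[[34,3],[46,0]]
[[15,11],[22,0],[34,3],[46,0]]
[[15,11],[22,0],[34,10],[42,3],[46,0]]
[[15,11],[22,0],[26,16],[33,0],[34,10],[42,3],[46,0]]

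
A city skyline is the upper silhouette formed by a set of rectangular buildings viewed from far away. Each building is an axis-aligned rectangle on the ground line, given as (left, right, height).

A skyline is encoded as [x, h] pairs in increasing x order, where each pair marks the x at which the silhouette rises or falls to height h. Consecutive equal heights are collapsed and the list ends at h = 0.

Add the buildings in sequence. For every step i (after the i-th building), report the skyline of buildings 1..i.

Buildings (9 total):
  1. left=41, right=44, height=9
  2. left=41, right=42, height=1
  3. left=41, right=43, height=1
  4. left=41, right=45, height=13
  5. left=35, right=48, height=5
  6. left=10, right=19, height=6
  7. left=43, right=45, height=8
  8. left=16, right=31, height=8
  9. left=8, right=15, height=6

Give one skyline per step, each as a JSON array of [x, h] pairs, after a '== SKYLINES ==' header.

== SKYLINES ==
[[41,9],[44,0]]
[[41,9],[44,0]]
[[41,9],[44,0]]
[[41,13],[45,0]]
[[35,5],[41,13],[45,5],[48,0]]
[[10,6],[19,0],[35,5],[41,13],[45,5],[48,0]]
[[10,6],[19,0],[35,5],[41,13],[45,5],[48,0]]
[[10,6],[16,8],[31,0],[35,5],[41,13],[45,5],[48,0]]
[[8,6],[16,8],[31,0],[35,5],[41,13],[45,5],[48,0]]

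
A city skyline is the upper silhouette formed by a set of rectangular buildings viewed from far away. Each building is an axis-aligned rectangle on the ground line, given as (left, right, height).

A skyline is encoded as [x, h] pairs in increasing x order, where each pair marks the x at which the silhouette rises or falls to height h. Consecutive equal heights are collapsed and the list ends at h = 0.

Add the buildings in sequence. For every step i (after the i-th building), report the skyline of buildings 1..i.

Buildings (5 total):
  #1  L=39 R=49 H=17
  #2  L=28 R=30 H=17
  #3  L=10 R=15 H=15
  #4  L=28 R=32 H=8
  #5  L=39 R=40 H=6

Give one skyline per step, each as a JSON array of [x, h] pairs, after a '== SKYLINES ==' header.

== SKYLINES ==
[[39,17],[49,0]]
[[28,17],[30,0],[39,17],[49,0]]
[[10,15],[15,0],[28,17],[30,0],[39,17],[49,0]]
[[10,15],[15,0],[28,17],[30,8],[32,0],[39,17],[49,0]]
[[10,15],[15,0],[28,17],[30,8],[32,0],[39,17],[49,0]]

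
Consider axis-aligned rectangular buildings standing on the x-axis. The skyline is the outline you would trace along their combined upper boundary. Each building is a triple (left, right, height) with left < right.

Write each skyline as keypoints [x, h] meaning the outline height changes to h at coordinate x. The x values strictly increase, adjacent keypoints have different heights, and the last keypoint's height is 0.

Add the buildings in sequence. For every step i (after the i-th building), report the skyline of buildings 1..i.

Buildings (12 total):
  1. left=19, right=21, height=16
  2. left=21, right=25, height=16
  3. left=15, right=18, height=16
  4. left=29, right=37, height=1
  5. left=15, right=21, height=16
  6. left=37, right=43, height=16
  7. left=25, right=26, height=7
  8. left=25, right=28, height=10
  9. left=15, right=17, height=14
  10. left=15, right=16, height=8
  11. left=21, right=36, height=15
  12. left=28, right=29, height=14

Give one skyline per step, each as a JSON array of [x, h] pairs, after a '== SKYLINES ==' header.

== SKYLINES ==
[[19,16],[21,0]]
[[19,16],[25,0]]
[[15,16],[18,0],[19,16],[25,0]]
[[15,16],[18,0],[19,16],[25,0],[29,1],[37,0]]
[[15,16],[25,0],[29,1],[37,0]]
[[15,16],[25,0],[29,1],[37,16],[43,0]]
[[15,16],[25,7],[26,0],[29,1],[37,16],[43,0]]
[[15,16],[25,10],[28,0],[29,1],[37,16],[43,0]]
[[15,16],[25,10],[28,0],[29,1],[37,16],[43,0]]
[[15,16],[25,10],[28,0],[29,1],[37,16],[43,0]]
[[15,16],[25,15],[36,1],[37,16],[43,0]]
[[15,16],[25,15],[36,1],[37,16],[43,0]]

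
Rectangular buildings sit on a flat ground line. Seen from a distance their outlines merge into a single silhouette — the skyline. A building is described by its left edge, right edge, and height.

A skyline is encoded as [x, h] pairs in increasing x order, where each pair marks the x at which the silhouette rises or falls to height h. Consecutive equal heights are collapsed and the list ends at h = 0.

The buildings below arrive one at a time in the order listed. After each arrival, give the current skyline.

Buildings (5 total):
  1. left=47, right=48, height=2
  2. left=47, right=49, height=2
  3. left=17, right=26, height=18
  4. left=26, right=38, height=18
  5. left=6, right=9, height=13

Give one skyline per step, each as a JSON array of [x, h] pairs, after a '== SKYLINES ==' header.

== SKYLINES ==
[[47,2],[48,0]]
[[47,2],[49,0]]
[[17,18],[26,0],[47,2],[49,0]]
[[17,18],[38,0],[47,2],[49,0]]
[[6,13],[9,0],[17,18],[38,0],[47,2],[49,0]]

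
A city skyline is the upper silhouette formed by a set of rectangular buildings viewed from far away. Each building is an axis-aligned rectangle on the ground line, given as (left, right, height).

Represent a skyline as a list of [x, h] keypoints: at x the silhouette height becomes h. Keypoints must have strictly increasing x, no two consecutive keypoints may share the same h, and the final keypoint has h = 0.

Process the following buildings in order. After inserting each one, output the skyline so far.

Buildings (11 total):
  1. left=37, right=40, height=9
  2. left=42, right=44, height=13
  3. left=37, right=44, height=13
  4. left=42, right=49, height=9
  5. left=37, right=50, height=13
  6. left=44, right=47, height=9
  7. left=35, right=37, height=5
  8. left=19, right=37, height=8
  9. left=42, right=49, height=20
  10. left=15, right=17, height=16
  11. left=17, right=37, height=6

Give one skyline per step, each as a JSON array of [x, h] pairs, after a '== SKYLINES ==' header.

== SKYLINES ==
[[37,9],[40,0]]
[[37,9],[40,0],[42,13],[44,0]]
[[37,13],[44,0]]
[[37,13],[44,9],[49,0]]
[[37,13],[50,0]]
[[37,13],[50,0]]
[[35,5],[37,13],[50,0]]
[[19,8],[37,13],[50,0]]
[[19,8],[37,13],[42,20],[49,13],[50,0]]
[[15,16],[17,0],[19,8],[37,13],[42,20],[49,13],[50,0]]
[[15,16],[17,6],[19,8],[37,13],[42,20],[49,13],[50,0]]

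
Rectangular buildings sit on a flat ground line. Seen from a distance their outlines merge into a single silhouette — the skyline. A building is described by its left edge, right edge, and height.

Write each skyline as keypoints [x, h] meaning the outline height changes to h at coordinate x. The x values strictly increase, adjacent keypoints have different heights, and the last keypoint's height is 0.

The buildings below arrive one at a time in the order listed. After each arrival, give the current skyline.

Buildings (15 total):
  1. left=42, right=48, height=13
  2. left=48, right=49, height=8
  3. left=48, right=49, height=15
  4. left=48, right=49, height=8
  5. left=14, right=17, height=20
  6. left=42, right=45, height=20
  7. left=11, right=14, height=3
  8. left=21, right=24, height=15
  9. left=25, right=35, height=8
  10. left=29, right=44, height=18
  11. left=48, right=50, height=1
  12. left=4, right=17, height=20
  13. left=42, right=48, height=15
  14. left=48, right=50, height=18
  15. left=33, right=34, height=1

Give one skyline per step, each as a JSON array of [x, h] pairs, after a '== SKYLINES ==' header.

== SKYLINES ==
[[42,13],[48,0]]
[[42,13],[48,8],[49,0]]
[[42,13],[48,15],[49,0]]
[[42,13],[48,15],[49,0]]
[[14,20],[17,0],[42,13],[48,15],[49,0]]
[[14,20],[17,0],[42,20],[45,13],[48,15],[49,0]]
[[11,3],[14,20],[17,0],[42,20],[45,13],[48,15],[49,0]]
[[11,3],[14,20],[17,0],[21,15],[24,0],[42,20],[45,13],[48,15],[49,0]]
[[11,3],[14,20],[17,0],[21,15],[24,0],[25,8],[35,0],[42,20],[45,13],[48,15],[49,0]]
[[11,3],[14,20],[17,0],[21,15],[24,0],[25,8],[29,18],[42,20],[45,13],[48,15],[49,0]]
[[11,3],[14,20],[17,0],[21,15],[24,0],[25,8],[29,18],[42,20],[45,13],[48,15],[49,1],[50,0]]
[[4,20],[17,0],[21,15],[24,0],[25,8],[29,18],[42,20],[45,13],[48,15],[49,1],[50,0]]
[[4,20],[17,0],[21,15],[24,0],[25,8],[29,18],[42,20],[45,15],[49,1],[50,0]]
[[4,20],[17,0],[21,15],[24,0],[25,8],[29,18],[42,20],[45,15],[48,18],[50,0]]
[[4,20],[17,0],[21,15],[24,0],[25,8],[29,18],[42,20],[45,15],[48,18],[50,0]]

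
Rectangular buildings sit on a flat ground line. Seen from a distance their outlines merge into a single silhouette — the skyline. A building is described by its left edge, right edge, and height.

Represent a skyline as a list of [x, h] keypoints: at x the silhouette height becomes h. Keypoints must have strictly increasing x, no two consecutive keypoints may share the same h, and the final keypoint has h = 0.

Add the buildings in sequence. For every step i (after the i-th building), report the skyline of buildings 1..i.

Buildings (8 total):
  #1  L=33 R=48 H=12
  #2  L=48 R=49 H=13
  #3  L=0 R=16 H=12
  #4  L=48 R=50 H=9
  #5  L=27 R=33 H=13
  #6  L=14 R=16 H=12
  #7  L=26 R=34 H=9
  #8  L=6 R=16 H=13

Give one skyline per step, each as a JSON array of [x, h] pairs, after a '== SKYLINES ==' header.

== SKYLINES ==
[[33,12],[48,0]]
[[33,12],[48,13],[49,0]]
[[0,12],[16,0],[33,12],[48,13],[49,0]]
[[0,12],[16,0],[33,12],[48,13],[49,9],[50,0]]
[[0,12],[16,0],[27,13],[33,12],[48,13],[49,9],[50,0]]
[[0,12],[16,0],[27,13],[33,12],[48,13],[49,9],[50,0]]
[[0,12],[16,0],[26,9],[27,13],[33,12],[48,13],[49,9],[50,0]]
[[0,12],[6,13],[16,0],[26,9],[27,13],[33,12],[48,13],[49,9],[50,0]]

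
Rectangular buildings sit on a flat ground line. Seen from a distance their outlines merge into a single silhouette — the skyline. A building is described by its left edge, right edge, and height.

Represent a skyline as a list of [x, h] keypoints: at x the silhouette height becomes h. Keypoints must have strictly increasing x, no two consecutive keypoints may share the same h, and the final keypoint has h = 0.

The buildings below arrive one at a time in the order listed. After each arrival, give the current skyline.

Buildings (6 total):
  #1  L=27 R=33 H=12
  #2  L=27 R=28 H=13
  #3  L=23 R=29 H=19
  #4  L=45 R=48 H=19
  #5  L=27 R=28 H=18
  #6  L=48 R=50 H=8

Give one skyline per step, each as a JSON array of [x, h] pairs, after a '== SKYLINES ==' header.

== SKYLINES ==
[[27,12],[33,0]]
[[27,13],[28,12],[33,0]]
[[23,19],[29,12],[33,0]]
[[23,19],[29,12],[33,0],[45,19],[48,0]]
[[23,19],[29,12],[33,0],[45,19],[48,0]]
[[23,19],[29,12],[33,0],[45,19],[48,8],[50,0]]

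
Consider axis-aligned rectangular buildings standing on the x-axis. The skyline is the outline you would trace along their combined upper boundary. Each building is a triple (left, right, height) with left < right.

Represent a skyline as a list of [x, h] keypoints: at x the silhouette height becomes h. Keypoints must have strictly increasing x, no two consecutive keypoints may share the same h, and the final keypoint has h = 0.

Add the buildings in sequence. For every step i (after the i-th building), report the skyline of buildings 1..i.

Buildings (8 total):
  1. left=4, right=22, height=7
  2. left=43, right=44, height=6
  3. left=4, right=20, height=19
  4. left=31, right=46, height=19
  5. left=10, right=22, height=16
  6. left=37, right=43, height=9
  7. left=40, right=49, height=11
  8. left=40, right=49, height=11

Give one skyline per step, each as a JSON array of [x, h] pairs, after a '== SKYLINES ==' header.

== SKYLINES ==
[[4,7],[22,0]]
[[4,7],[22,0],[43,6],[44,0]]
[[4,19],[20,7],[22,0],[43,6],[44,0]]
[[4,19],[20,7],[22,0],[31,19],[46,0]]
[[4,19],[20,16],[22,0],[31,19],[46,0]]
[[4,19],[20,16],[22,0],[31,19],[46,0]]
[[4,19],[20,16],[22,0],[31,19],[46,11],[49,0]]
[[4,19],[20,16],[22,0],[31,19],[46,11],[49,0]]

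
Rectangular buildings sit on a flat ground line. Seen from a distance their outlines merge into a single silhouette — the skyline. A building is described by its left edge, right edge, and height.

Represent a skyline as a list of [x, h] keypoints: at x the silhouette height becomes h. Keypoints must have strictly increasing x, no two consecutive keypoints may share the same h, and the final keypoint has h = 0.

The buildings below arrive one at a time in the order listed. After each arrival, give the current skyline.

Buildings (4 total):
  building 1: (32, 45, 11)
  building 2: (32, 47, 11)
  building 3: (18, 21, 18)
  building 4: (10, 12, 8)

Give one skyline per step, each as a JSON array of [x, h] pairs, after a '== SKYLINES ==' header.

== SKYLINES ==
[[32,11],[45,0]]
[[32,11],[47,0]]
[[18,18],[21,0],[32,11],[47,0]]
[[10,8],[12,0],[18,18],[21,0],[32,11],[47,0]]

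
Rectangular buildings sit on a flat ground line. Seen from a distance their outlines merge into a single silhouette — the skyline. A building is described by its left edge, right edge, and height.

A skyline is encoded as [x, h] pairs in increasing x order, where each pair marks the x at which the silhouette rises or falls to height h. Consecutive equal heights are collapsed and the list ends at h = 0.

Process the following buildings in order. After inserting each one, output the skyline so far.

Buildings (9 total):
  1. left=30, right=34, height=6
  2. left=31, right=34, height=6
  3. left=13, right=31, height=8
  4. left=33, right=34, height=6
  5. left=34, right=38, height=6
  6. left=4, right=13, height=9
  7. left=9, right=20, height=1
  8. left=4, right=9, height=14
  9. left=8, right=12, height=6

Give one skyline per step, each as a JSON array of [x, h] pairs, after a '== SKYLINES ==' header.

== SKYLINES ==
[[30,6],[34,0]]
[[30,6],[34,0]]
[[13,8],[31,6],[34,0]]
[[13,8],[31,6],[34,0]]
[[13,8],[31,6],[38,0]]
[[4,9],[13,8],[31,6],[38,0]]
[[4,9],[13,8],[31,6],[38,0]]
[[4,14],[9,9],[13,8],[31,6],[38,0]]
[[4,14],[9,9],[13,8],[31,6],[38,0]]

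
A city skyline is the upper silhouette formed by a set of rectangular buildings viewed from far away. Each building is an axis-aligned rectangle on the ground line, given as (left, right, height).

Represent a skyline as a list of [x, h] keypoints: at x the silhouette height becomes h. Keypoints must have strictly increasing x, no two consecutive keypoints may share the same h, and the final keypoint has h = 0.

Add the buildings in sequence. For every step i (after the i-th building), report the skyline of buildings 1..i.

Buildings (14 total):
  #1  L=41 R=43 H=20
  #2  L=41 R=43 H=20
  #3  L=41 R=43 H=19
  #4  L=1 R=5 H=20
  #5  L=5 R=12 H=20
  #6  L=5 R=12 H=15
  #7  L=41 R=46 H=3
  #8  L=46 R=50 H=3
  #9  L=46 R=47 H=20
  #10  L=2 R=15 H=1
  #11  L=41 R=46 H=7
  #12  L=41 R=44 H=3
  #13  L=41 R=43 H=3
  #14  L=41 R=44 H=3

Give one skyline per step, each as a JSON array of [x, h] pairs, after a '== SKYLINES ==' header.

== SKYLINES ==
[[41,20],[43,0]]
[[41,20],[43,0]]
[[41,20],[43,0]]
[[1,20],[5,0],[41,20],[43,0]]
[[1,20],[12,0],[41,20],[43,0]]
[[1,20],[12,0],[41,20],[43,0]]
[[1,20],[12,0],[41,20],[43,3],[46,0]]
[[1,20],[12,0],[41,20],[43,3],[50,0]]
[[1,20],[12,0],[41,20],[43,3],[46,20],[47,3],[50,0]]
[[1,20],[12,1],[15,0],[41,20],[43,3],[46,20],[47,3],[50,0]]
[[1,20],[12,1],[15,0],[41,20],[43,7],[46,20],[47,3],[50,0]]
[[1,20],[12,1],[15,0],[41,20],[43,7],[46,20],[47,3],[50,0]]
[[1,20],[12,1],[15,0],[41,20],[43,7],[46,20],[47,3],[50,0]]
[[1,20],[12,1],[15,0],[41,20],[43,7],[46,20],[47,3],[50,0]]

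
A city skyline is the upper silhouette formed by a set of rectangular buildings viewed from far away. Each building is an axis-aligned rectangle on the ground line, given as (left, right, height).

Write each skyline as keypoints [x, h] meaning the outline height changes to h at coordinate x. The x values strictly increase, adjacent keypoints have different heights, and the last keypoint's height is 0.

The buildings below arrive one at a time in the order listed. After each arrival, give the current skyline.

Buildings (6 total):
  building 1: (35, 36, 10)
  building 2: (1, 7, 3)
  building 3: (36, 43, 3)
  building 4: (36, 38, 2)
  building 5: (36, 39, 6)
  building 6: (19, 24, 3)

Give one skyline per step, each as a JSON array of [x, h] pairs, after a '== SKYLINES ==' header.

== SKYLINES ==
[[35,10],[36,0]]
[[1,3],[7,0],[35,10],[36,0]]
[[1,3],[7,0],[35,10],[36,3],[43,0]]
[[1,3],[7,0],[35,10],[36,3],[43,0]]
[[1,3],[7,0],[35,10],[36,6],[39,3],[43,0]]
[[1,3],[7,0],[19,3],[24,0],[35,10],[36,6],[39,3],[43,0]]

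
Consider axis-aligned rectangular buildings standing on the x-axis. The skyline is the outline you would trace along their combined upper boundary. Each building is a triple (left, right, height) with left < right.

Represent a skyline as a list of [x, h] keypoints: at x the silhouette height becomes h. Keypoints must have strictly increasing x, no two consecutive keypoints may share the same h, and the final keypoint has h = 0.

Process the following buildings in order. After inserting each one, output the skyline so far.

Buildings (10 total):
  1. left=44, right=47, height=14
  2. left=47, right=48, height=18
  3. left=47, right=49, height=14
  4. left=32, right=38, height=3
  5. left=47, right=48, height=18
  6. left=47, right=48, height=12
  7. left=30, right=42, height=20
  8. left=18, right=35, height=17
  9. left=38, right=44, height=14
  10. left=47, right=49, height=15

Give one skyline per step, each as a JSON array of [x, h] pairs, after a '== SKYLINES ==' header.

== SKYLINES ==
[[44,14],[47,0]]
[[44,14],[47,18],[48,0]]
[[44,14],[47,18],[48,14],[49,0]]
[[32,3],[38,0],[44,14],[47,18],[48,14],[49,0]]
[[32,3],[38,0],[44,14],[47,18],[48,14],[49,0]]
[[32,3],[38,0],[44,14],[47,18],[48,14],[49,0]]
[[30,20],[42,0],[44,14],[47,18],[48,14],[49,0]]
[[18,17],[30,20],[42,0],[44,14],[47,18],[48,14],[49,0]]
[[18,17],[30,20],[42,14],[47,18],[48,14],[49,0]]
[[18,17],[30,20],[42,14],[47,18],[48,15],[49,0]]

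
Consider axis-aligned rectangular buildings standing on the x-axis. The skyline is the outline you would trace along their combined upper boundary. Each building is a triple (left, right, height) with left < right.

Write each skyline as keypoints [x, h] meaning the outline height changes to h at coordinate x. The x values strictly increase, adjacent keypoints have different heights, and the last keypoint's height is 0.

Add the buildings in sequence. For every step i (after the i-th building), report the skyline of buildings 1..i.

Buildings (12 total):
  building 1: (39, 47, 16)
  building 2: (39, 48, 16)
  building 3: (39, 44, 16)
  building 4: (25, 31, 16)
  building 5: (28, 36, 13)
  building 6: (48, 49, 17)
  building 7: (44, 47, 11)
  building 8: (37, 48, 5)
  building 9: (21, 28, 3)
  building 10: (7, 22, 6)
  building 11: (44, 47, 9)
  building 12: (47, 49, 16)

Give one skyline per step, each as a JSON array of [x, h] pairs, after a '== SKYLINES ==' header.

== SKYLINES ==
[[39,16],[47,0]]
[[39,16],[48,0]]
[[39,16],[48,0]]
[[25,16],[31,0],[39,16],[48,0]]
[[25,16],[31,13],[36,0],[39,16],[48,0]]
[[25,16],[31,13],[36,0],[39,16],[48,17],[49,0]]
[[25,16],[31,13],[36,0],[39,16],[48,17],[49,0]]
[[25,16],[31,13],[36,0],[37,5],[39,16],[48,17],[49,0]]
[[21,3],[25,16],[31,13],[36,0],[37,5],[39,16],[48,17],[49,0]]
[[7,6],[22,3],[25,16],[31,13],[36,0],[37,5],[39,16],[48,17],[49,0]]
[[7,6],[22,3],[25,16],[31,13],[36,0],[37,5],[39,16],[48,17],[49,0]]
[[7,6],[22,3],[25,16],[31,13],[36,0],[37,5],[39,16],[48,17],[49,0]]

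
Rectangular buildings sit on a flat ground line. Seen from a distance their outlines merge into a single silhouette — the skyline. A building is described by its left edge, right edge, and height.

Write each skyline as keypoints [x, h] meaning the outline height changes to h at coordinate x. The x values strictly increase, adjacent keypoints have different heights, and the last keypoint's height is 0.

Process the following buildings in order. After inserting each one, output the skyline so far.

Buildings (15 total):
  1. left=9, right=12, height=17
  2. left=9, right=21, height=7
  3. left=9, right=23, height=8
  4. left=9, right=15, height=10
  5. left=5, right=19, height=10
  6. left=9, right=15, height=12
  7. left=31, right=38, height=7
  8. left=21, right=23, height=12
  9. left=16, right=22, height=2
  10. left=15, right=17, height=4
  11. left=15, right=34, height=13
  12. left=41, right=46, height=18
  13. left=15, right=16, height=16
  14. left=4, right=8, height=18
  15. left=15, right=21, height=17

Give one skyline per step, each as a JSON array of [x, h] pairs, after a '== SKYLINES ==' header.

== SKYLINES ==
[[9,17],[12,0]]
[[9,17],[12,7],[21,0]]
[[9,17],[12,8],[23,0]]
[[9,17],[12,10],[15,8],[23,0]]
[[5,10],[9,17],[12,10],[19,8],[23,0]]
[[5,10],[9,17],[12,12],[15,10],[19,8],[23,0]]
[[5,10],[9,17],[12,12],[15,10],[19,8],[23,0],[31,7],[38,0]]
[[5,10],[9,17],[12,12],[15,10],[19,8],[21,12],[23,0],[31,7],[38,0]]
[[5,10],[9,17],[12,12],[15,10],[19,8],[21,12],[23,0],[31,7],[38,0]]
[[5,10],[9,17],[12,12],[15,10],[19,8],[21,12],[23,0],[31,7],[38,0]]
[[5,10],[9,17],[12,12],[15,13],[34,7],[38,0]]
[[5,10],[9,17],[12,12],[15,13],[34,7],[38,0],[41,18],[46,0]]
[[5,10],[9,17],[12,12],[15,16],[16,13],[34,7],[38,0],[41,18],[46,0]]
[[4,18],[8,10],[9,17],[12,12],[15,16],[16,13],[34,7],[38,0],[41,18],[46,0]]
[[4,18],[8,10],[9,17],[12,12],[15,17],[21,13],[34,7],[38,0],[41,18],[46,0]]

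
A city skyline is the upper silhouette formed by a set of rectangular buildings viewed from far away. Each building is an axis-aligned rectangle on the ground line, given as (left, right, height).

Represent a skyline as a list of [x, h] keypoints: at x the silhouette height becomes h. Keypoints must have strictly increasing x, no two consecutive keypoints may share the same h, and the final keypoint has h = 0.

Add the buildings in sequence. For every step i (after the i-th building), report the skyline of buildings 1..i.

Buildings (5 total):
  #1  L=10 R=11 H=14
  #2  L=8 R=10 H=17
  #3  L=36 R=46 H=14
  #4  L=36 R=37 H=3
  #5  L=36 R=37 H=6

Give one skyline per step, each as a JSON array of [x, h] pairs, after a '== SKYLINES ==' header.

== SKYLINES ==
[[10,14],[11,0]]
[[8,17],[10,14],[11,0]]
[[8,17],[10,14],[11,0],[36,14],[46,0]]
[[8,17],[10,14],[11,0],[36,14],[46,0]]
[[8,17],[10,14],[11,0],[36,14],[46,0]]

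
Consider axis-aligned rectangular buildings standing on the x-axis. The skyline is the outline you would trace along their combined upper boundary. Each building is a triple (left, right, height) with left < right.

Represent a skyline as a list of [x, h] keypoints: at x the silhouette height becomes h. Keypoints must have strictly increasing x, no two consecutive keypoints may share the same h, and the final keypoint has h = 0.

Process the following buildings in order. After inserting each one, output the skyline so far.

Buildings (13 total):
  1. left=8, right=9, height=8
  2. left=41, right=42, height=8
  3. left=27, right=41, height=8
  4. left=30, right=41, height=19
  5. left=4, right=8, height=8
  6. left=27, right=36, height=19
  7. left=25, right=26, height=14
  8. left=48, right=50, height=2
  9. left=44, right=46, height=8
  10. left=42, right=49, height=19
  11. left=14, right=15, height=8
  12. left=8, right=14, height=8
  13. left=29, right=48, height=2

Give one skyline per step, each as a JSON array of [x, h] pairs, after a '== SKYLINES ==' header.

== SKYLINES ==
[[8,8],[9,0]]
[[8,8],[9,0],[41,8],[42,0]]
[[8,8],[9,0],[27,8],[42,0]]
[[8,8],[9,0],[27,8],[30,19],[41,8],[42,0]]
[[4,8],[9,0],[27,8],[30,19],[41,8],[42,0]]
[[4,8],[9,0],[27,19],[41,8],[42,0]]
[[4,8],[9,0],[25,14],[26,0],[27,19],[41,8],[42,0]]
[[4,8],[9,0],[25,14],[26,0],[27,19],[41,8],[42,0],[48,2],[50,0]]
[[4,8],[9,0],[25,14],[26,0],[27,19],[41,8],[42,0],[44,8],[46,0],[48,2],[50,0]]
[[4,8],[9,0],[25,14],[26,0],[27,19],[41,8],[42,19],[49,2],[50,0]]
[[4,8],[9,0],[14,8],[15,0],[25,14],[26,0],[27,19],[41,8],[42,19],[49,2],[50,0]]
[[4,8],[15,0],[25,14],[26,0],[27,19],[41,8],[42,19],[49,2],[50,0]]
[[4,8],[15,0],[25,14],[26,0],[27,19],[41,8],[42,19],[49,2],[50,0]]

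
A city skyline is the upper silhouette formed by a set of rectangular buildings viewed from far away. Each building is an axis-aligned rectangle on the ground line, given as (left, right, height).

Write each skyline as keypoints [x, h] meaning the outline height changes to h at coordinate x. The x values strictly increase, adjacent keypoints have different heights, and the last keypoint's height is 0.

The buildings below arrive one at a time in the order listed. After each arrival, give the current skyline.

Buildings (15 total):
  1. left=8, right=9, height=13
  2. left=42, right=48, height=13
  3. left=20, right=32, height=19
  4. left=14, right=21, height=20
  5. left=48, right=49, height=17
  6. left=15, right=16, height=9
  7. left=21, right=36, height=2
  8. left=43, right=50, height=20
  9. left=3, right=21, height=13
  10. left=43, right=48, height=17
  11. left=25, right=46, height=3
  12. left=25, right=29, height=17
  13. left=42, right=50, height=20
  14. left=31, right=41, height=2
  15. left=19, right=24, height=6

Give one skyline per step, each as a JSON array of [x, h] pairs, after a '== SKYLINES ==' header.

== SKYLINES ==
[[8,13],[9,0]]
[[8,13],[9,0],[42,13],[48,0]]
[[8,13],[9,0],[20,19],[32,0],[42,13],[48,0]]
[[8,13],[9,0],[14,20],[21,19],[32,0],[42,13],[48,0]]
[[8,13],[9,0],[14,20],[21,19],[32,0],[42,13],[48,17],[49,0]]
[[8,13],[9,0],[14,20],[21,19],[32,0],[42,13],[48,17],[49,0]]
[[8,13],[9,0],[14,20],[21,19],[32,2],[36,0],[42,13],[48,17],[49,0]]
[[8,13],[9,0],[14,20],[21,19],[32,2],[36,0],[42,13],[43,20],[50,0]]
[[3,13],[14,20],[21,19],[32,2],[36,0],[42,13],[43,20],[50,0]]
[[3,13],[14,20],[21,19],[32,2],[36,0],[42,13],[43,20],[50,0]]
[[3,13],[14,20],[21,19],[32,3],[42,13],[43,20],[50,0]]
[[3,13],[14,20],[21,19],[32,3],[42,13],[43,20],[50,0]]
[[3,13],[14,20],[21,19],[32,3],[42,20],[50,0]]
[[3,13],[14,20],[21,19],[32,3],[42,20],[50,0]]
[[3,13],[14,20],[21,19],[32,3],[42,20],[50,0]]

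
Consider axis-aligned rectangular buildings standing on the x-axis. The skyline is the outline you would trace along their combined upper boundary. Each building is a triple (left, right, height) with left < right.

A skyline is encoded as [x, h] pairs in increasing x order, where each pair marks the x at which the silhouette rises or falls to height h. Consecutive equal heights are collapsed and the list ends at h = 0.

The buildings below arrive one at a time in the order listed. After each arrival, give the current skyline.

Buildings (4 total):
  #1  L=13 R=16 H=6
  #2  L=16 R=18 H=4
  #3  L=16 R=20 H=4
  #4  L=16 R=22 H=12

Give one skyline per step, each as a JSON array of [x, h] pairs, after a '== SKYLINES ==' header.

== SKYLINES ==
[[13,6],[16,0]]
[[13,6],[16,4],[18,0]]
[[13,6],[16,4],[20,0]]
[[13,6],[16,12],[22,0]]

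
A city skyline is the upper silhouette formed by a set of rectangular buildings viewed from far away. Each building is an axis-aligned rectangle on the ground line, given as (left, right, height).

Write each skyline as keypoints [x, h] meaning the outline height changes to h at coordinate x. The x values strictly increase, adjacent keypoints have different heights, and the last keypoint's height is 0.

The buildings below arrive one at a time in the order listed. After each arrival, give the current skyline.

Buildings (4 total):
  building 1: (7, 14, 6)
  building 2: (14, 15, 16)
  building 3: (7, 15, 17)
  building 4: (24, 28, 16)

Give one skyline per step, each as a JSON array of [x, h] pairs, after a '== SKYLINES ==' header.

== SKYLINES ==
[[7,6],[14,0]]
[[7,6],[14,16],[15,0]]
[[7,17],[15,0]]
[[7,17],[15,0],[24,16],[28,0]]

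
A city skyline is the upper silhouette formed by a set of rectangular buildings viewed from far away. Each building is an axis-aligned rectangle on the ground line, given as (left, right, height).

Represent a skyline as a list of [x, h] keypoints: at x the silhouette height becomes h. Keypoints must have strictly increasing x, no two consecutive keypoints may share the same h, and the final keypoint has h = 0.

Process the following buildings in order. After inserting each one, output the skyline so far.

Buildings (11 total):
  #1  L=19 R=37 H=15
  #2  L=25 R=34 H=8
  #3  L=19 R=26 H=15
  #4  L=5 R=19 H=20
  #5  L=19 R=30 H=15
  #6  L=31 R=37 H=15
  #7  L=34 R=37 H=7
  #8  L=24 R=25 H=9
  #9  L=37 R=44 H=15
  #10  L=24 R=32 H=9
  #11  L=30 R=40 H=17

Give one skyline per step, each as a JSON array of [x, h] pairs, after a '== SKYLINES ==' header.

== SKYLINES ==
[[19,15],[37,0]]
[[19,15],[37,0]]
[[19,15],[37,0]]
[[5,20],[19,15],[37,0]]
[[5,20],[19,15],[37,0]]
[[5,20],[19,15],[37,0]]
[[5,20],[19,15],[37,0]]
[[5,20],[19,15],[37,0]]
[[5,20],[19,15],[44,0]]
[[5,20],[19,15],[44,0]]
[[5,20],[19,15],[30,17],[40,15],[44,0]]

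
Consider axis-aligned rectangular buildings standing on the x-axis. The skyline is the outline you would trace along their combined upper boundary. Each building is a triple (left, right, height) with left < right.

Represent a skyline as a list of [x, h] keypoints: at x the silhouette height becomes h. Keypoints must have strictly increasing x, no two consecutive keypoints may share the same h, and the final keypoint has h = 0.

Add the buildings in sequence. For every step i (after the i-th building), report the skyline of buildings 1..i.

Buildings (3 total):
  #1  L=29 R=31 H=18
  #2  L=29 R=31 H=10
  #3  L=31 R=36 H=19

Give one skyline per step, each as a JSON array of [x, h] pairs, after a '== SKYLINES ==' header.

== SKYLINES ==
[[29,18],[31,0]]
[[29,18],[31,0]]
[[29,18],[31,19],[36,0]]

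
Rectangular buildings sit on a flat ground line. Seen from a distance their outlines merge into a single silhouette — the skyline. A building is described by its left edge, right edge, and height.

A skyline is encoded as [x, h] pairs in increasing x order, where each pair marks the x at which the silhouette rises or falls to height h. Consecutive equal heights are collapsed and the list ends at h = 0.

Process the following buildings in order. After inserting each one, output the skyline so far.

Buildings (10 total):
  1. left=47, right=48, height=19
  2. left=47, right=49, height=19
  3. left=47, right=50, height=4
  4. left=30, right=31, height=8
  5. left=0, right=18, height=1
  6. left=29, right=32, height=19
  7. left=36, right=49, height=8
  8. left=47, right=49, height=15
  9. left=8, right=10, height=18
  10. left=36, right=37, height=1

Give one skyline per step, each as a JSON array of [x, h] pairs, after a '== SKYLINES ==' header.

== SKYLINES ==
[[47,19],[48,0]]
[[47,19],[49,0]]
[[47,19],[49,4],[50,0]]
[[30,8],[31,0],[47,19],[49,4],[50,0]]
[[0,1],[18,0],[30,8],[31,0],[47,19],[49,4],[50,0]]
[[0,1],[18,0],[29,19],[32,0],[47,19],[49,4],[50,0]]
[[0,1],[18,0],[29,19],[32,0],[36,8],[47,19],[49,4],[50,0]]
[[0,1],[18,0],[29,19],[32,0],[36,8],[47,19],[49,4],[50,0]]
[[0,1],[8,18],[10,1],[18,0],[29,19],[32,0],[36,8],[47,19],[49,4],[50,0]]
[[0,1],[8,18],[10,1],[18,0],[29,19],[32,0],[36,8],[47,19],[49,4],[50,0]]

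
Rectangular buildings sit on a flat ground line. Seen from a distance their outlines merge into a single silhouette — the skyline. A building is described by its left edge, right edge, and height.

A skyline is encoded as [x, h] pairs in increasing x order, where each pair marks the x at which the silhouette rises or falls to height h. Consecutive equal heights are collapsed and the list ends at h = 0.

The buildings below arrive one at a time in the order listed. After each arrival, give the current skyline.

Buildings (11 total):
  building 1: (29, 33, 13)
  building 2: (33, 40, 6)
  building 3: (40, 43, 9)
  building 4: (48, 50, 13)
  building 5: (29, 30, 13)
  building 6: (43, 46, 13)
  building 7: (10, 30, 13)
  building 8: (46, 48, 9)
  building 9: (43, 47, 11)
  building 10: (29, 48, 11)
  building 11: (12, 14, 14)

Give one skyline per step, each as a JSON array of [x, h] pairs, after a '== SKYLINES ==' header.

== SKYLINES ==
[[29,13],[33,0]]
[[29,13],[33,6],[40,0]]
[[29,13],[33,6],[40,9],[43,0]]
[[29,13],[33,6],[40,9],[43,0],[48,13],[50,0]]
[[29,13],[33,6],[40,9],[43,0],[48,13],[50,0]]
[[29,13],[33,6],[40,9],[43,13],[46,0],[48,13],[50,0]]
[[10,13],[33,6],[40,9],[43,13],[46,0],[48,13],[50,0]]
[[10,13],[33,6],[40,9],[43,13],[46,9],[48,13],[50,0]]
[[10,13],[33,6],[40,9],[43,13],[46,11],[47,9],[48,13],[50,0]]
[[10,13],[33,11],[43,13],[46,11],[48,13],[50,0]]
[[10,13],[12,14],[14,13],[33,11],[43,13],[46,11],[48,13],[50,0]]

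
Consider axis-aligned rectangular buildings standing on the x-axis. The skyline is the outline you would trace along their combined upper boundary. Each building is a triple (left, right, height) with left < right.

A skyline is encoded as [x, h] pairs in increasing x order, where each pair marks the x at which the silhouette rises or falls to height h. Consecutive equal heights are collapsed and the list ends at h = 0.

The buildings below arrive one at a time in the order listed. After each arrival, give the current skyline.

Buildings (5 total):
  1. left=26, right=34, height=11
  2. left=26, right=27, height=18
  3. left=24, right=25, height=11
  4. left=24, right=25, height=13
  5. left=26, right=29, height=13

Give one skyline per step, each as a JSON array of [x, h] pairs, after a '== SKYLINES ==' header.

== SKYLINES ==
[[26,11],[34,0]]
[[26,18],[27,11],[34,0]]
[[24,11],[25,0],[26,18],[27,11],[34,0]]
[[24,13],[25,0],[26,18],[27,11],[34,0]]
[[24,13],[25,0],[26,18],[27,13],[29,11],[34,0]]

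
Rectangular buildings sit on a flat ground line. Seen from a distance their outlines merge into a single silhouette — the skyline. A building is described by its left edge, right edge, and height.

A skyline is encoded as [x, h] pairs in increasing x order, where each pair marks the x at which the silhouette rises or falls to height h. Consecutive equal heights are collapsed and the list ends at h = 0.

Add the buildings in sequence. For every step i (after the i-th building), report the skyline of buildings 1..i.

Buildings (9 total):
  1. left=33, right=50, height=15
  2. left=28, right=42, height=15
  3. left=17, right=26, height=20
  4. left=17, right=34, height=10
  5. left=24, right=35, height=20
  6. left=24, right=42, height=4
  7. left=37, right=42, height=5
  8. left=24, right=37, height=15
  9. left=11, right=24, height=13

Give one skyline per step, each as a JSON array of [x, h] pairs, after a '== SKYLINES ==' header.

== SKYLINES ==
[[33,15],[50,0]]
[[28,15],[50,0]]
[[17,20],[26,0],[28,15],[50,0]]
[[17,20],[26,10],[28,15],[50,0]]
[[17,20],[35,15],[50,0]]
[[17,20],[35,15],[50,0]]
[[17,20],[35,15],[50,0]]
[[17,20],[35,15],[50,0]]
[[11,13],[17,20],[35,15],[50,0]]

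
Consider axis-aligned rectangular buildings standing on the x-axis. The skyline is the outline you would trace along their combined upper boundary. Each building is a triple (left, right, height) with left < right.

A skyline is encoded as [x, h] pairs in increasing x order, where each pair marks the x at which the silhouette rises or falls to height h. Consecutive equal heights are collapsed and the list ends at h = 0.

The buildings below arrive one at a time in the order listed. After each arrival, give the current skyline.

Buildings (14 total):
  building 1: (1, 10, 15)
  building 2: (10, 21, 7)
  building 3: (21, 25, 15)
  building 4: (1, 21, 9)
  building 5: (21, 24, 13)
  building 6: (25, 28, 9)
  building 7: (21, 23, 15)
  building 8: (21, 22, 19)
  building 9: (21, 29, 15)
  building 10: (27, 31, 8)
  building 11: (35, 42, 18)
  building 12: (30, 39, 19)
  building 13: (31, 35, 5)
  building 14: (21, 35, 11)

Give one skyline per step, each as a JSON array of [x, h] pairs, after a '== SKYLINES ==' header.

== SKYLINES ==
[[1,15],[10,0]]
[[1,15],[10,7],[21,0]]
[[1,15],[10,7],[21,15],[25,0]]
[[1,15],[10,9],[21,15],[25,0]]
[[1,15],[10,9],[21,15],[25,0]]
[[1,15],[10,9],[21,15],[25,9],[28,0]]
[[1,15],[10,9],[21,15],[25,9],[28,0]]
[[1,15],[10,9],[21,19],[22,15],[25,9],[28,0]]
[[1,15],[10,9],[21,19],[22,15],[29,0]]
[[1,15],[10,9],[21,19],[22,15],[29,8],[31,0]]
[[1,15],[10,9],[21,19],[22,15],[29,8],[31,0],[35,18],[42,0]]
[[1,15],[10,9],[21,19],[22,15],[29,8],[30,19],[39,18],[42,0]]
[[1,15],[10,9],[21,19],[22,15],[29,8],[30,19],[39,18],[42,0]]
[[1,15],[10,9],[21,19],[22,15],[29,11],[30,19],[39,18],[42,0]]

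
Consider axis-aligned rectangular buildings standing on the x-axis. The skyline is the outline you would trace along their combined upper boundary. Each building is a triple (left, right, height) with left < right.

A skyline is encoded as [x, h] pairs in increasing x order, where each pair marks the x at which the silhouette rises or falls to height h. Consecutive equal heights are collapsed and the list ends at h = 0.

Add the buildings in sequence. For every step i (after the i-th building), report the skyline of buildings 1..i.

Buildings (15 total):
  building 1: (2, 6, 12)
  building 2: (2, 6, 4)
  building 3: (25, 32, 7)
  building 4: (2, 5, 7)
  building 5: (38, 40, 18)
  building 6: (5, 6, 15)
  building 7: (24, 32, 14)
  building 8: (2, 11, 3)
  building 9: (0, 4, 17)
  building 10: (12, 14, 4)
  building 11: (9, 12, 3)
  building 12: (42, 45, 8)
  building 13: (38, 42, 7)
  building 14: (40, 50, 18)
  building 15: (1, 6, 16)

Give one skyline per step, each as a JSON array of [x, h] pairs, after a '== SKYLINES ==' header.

== SKYLINES ==
[[2,12],[6,0]]
[[2,12],[6,0]]
[[2,12],[6,0],[25,7],[32,0]]
[[2,12],[6,0],[25,7],[32,0]]
[[2,12],[6,0],[25,7],[32,0],[38,18],[40,0]]
[[2,12],[5,15],[6,0],[25,7],[32,0],[38,18],[40,0]]
[[2,12],[5,15],[6,0],[24,14],[32,0],[38,18],[40,0]]
[[2,12],[5,15],[6,3],[11,0],[24,14],[32,0],[38,18],[40,0]]
[[0,17],[4,12],[5,15],[6,3],[11,0],[24,14],[32,0],[38,18],[40,0]]
[[0,17],[4,12],[5,15],[6,3],[11,0],[12,4],[14,0],[24,14],[32,0],[38,18],[40,0]]
[[0,17],[4,12],[5,15],[6,3],[12,4],[14,0],[24,14],[32,0],[38,18],[40,0]]
[[0,17],[4,12],[5,15],[6,3],[12,4],[14,0],[24,14],[32,0],[38,18],[40,0],[42,8],[45,0]]
[[0,17],[4,12],[5,15],[6,3],[12,4],[14,0],[24,14],[32,0],[38,18],[40,7],[42,8],[45,0]]
[[0,17],[4,12],[5,15],[6,3],[12,4],[14,0],[24,14],[32,0],[38,18],[50,0]]
[[0,17],[4,16],[6,3],[12,4],[14,0],[24,14],[32,0],[38,18],[50,0]]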